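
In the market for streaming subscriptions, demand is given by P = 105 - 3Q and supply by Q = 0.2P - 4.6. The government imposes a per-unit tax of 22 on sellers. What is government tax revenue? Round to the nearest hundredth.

Rewriting supply in inverse form: P = 23 + 5Q.
Without the tax, 105 - 3Q = 23 + 5Q so Q* = 10.25 and P* = 74.25.
With the tax, sellers need 22 more per unit: 105 - 3Q = 23 + 5Q + 22, so Q_t = 7.5. Buyers pay P_b = 82.5; sellers receive P_s = P_b - 22 = 60.5.
Revenue is the tax times quantity traded: 22 x 7.5 = 165.

165.00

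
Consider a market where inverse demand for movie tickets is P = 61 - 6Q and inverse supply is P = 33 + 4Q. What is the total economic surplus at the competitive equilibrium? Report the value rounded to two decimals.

39.20

Setting demand equal to supply, 28 = 10Q, so Q* = 2.8 and P* = 44.2.
CS = (1/2)(2.8)(16.8) = 23.52 and PS = (1/2)(2.8)(11.2) = 15.68, so total surplus = 39.2.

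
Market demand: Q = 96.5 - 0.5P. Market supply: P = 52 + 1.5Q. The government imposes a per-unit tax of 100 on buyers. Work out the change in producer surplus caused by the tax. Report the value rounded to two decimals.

-1114.29

Rewriting demand in inverse form: P = 193 - 2Q.
Pre-tax equilibrium: 193 - 2Q = 52 + 1.5Q gives Q* = 40.2857, P* = 112.4286.
With the tax, buyers' net willingness to pay falls by 100: (193 - 100) - 2Q = 52 + 1.5Q, so Q_t = 11.7143. Buyers pay P_b = 169.5714; sellers receive P_s = P_b - 100 = 69.5714.
Producers lose the trapezoid between P_s and P* out to Q_t plus the triangle from Q_t to Q*: change in PS = 102.9184 - 1217.2041 = -1114.2857.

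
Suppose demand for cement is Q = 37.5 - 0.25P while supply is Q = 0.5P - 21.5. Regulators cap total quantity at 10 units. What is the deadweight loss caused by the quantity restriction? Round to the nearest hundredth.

Rewriting demand in inverse form: P = 150 - 4Q.
Rewriting supply in inverse form: P = 43 + 2Q.
Unrestricted equilibrium: Q* = (150 - 43)/(4 + 2) = 17.8333.
At Q = 10 the demand price is 150 - 4(10) = 110 and the supply price is 43 + 2(10) = 63.
Deadweight loss is the triangle between the curves from 10 to 17.8333: (1/2)(110 - 63)(17.8333 - 10) = 184.0833.

184.08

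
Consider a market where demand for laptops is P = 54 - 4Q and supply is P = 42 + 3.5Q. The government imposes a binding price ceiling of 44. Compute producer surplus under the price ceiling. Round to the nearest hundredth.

0.57

Without the control, 54 - 4Q = 42 + 3.5Q so Q* = 1.6 and P* = 47.6.
At P = 44, sellers supply (44 - 42)/3.5 = 0.5714 while buyers want more, so the quantity traded is 0.5714 at price 44.
PS is the triangle above supply below 44: (1/2)(0.5714)(44 - 42) = 0.5714.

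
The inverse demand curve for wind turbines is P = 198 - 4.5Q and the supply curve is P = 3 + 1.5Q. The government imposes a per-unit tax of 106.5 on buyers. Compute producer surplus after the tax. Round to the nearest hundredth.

163.17

Pre-tax equilibrium: 198 - 4.5Q = 3 + 1.5Q gives Q* = 32.5, P* = 51.75.
A tax on buyers shifts demand down by 106.5: (198 - 106.5) - 4.5Q = 3 + 1.5Q, so Q_t = 14.75. Buyers pay P_b = 131.625; sellers receive P_s = P_b - 106.5 = 25.125.
Producer surplus is the triangle above supply below P_s: (1/2)(14.75)(25.125 - 3) = 163.1719.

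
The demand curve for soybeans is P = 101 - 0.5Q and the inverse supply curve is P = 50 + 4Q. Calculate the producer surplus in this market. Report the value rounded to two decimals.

256.89

Equilibrium: 101 - 0.5Q = 50 + 4Q, so Q* = 11.3333 and P* = 95.3333.
PS is the area between P* and the supply curve from 0 to Q*: (1/2)(11.3333)(45.3333) = 256.8889.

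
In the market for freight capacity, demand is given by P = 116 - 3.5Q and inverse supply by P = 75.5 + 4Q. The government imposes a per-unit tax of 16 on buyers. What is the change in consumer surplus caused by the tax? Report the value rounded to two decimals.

-32.36

Without the tax, 116 - 3.5Q = 75.5 + 4Q so Q* = 5.4 and P* = 97.1.
With the tax, buyers' net willingness to pay falls by 16: (116 - 16) - 3.5Q = 75.5 + 4Q, so Q_t = 3.2667. Buyers pay P_b = 104.5667; sellers receive P_s = P_b - 16 = 88.5667.
Consumers lose the trapezoid between P* and P_b out to Q_t plus the triangle from Q_t to Q*: change in CS = 18.6744 - 51.03 = -32.3556.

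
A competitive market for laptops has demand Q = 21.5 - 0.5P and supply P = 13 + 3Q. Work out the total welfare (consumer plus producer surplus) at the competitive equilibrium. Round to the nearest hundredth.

Rewriting demand in inverse form: P = 43 - 2Q.
Equilibrium: 43 - 2Q = 13 + 3Q, so Q* = 6 and P* = 31.
Total surplus is the full triangle between the curves from 0 to Q*: (1/2)(6)(43 - 13) = 90.

90.00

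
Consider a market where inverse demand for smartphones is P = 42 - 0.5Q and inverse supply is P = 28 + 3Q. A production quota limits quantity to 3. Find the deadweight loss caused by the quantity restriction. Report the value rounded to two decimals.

Unrestricted equilibrium: Q* = (42 - 28)/(0.5 + 3) = 4.
At Q = 3 the demand price is 42 - 0.5(3) = 40.5 and the supply price is 28 + 3(3) = 37.
Deadweight loss is the triangle between the curves from 3 to 4: (1/2)(40.5 - 37)(4 - 3) = 1.75.

1.75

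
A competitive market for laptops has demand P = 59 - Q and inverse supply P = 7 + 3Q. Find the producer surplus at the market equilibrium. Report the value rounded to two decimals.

Set 59 - Q = 7 + 3Q, which gives 52 = 4Q, so Q* = 13 and P* = 59 - (13) = 46.
PS is the area between P* and the supply curve from 0 to Q*: (1/2)(13)(39) = 253.5.

253.50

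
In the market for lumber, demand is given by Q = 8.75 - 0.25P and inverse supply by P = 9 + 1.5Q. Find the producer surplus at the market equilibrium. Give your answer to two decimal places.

Rewriting demand in inverse form: P = 35 - 4Q.
Set 35 - 4Q = 9 + 1.5Q, which gives 26 = 5.5Q, so Q* = 4.7273 and P* = 35 - 4(4.7273) = 16.0909.
The supply curve's price intercept is 9, so PS = (1/2)(Q*)(P* - 9) = (1/2)(4.7273)(7.0909) = 16.7603.

16.76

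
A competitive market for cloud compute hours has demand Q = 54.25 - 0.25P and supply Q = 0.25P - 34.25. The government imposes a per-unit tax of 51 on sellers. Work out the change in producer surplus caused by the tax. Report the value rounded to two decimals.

-173.72

Rewriting demand in inverse form: P = 217 - 4Q.
Rewriting supply in inverse form: P = 137 + 4Q.
Without the tax, 217 - 4Q = 137 + 4Q so Q* = 10 and P* = 177.
With the tax, sellers need 51 more per unit: 217 - 4Q = 137 + 4Q + 51, so Q_t = 3.625. Buyers pay P_b = 202.5; sellers receive P_s = P_b - 51 = 151.5.
Producers lose the trapezoid between P_s and P* out to Q_t plus the triangle from Q_t to Q*: change in PS = 26.2812 - 200 = -173.7188.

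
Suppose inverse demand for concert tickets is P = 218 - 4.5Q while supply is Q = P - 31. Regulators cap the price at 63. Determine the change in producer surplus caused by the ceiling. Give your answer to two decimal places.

Rewriting supply in inverse form: P = 31 + Q.
Without the control, 218 - 4.5Q = 31 + Q so Q* = 34 and P* = 65.
At P = 63, sellers supply (63 - 31)/1 = 32 while buyers want more, so the quantity traded is 32 at price 63.
PS goes from (1/2)(34)(34) = 578 to 512 (computed as (63 - 31)(32) - (1/2)(1)(32)^2), a change of -66.

-66.00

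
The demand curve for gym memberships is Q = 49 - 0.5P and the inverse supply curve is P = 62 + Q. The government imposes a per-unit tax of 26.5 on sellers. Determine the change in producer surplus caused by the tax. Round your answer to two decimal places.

-66.99

Rewriting demand in inverse form: P = 98 - 2Q.
Pre-tax equilibrium: 98 - 2Q = 62 + Q gives Q* = 12, P* = 74.
A tax on sellers shifts supply up by 26.5: 98 - 2Q = 62 + Q + 26.5, so Q_t = 3.1667. Buyers pay P_b = 91.6667; sellers receive P_s = P_b - 26.5 = 65.1667.
PS falls from (1/2)(12)(12) = 72 to (1/2)(3.1667)(3.1667) = 5.0139, a change of -66.9861.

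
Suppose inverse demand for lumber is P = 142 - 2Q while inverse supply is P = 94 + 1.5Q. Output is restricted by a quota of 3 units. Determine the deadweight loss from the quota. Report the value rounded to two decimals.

Unrestricted equilibrium: Q* = (142 - 94)/(2 + 1.5) = 13.7143.
At Q = 3 the demand price is 142 - 2(3) = 136 and the supply price is 94 + 1.5(3) = 98.5.
Deadweight loss is the triangle between the curves from 3 to 13.7143: (1/2)(136 - 98.5)(13.7143 - 3) = 200.8929.

200.89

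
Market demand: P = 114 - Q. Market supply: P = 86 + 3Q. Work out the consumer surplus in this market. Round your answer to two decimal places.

24.50

Equilibrium: 114 - Q = 86 + 3Q, so Q* = 7 and P* = 107.
CS is the area between the demand curve and P* from 0 to Q*: (1/2)(7)(7) = 24.5.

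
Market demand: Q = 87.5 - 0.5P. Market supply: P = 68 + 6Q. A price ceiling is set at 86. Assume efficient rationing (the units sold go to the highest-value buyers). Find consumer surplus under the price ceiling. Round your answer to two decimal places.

258.00

Rewriting demand in inverse form: P = 175 - 2Q.
Free-market equilibrium: 175 - 2Q = 68 + 6Q gives Q* = 13.375, P* = 148.25.
At P = 86, sellers supply (86 - 68)/6 = 3 while buyers want more, so the quantity traded is 3 at price 86.
The demand price at Q = 3 is 169. CS is the trapezoid between demand and 86 over [0, 3]: (1/2)[(175 - 86) + (169 - 86)](3) = 258.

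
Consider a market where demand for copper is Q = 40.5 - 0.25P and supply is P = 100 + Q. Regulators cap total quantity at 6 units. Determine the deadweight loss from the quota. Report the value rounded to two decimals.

102.40

Rewriting demand in inverse form: P = 162 - 4Q.
Without the quota, 162 - 4Q = 100 + Q gives Q* = 12.4.
At Q = 6 the demand price is 162 - 4(6) = 138 and the supply price is 100 + (6) = 106.
Deadweight loss is the triangle between the curves from 6 to 12.4: (1/2)(138 - 106)(12.4 - 6) = 102.4.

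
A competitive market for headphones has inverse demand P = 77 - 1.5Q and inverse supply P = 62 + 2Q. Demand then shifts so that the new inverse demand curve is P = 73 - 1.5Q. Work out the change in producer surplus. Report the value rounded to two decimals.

-8.49

Initial equilibrium: Q_0 = 4.2857, P_0 = 70.5714; CS_0 = (1/2)(4.2857)(6.4286) = 13.7755, PS_0 = (1/2)(4.2857)(8.5714) = 18.3673.
New equilibrium: 73 - 1.5Q = 62 + 2Q gives Q_1 = 3.1429, P_1 = 68.2857; CS_1 = 7.4082, PS_1 = 9.8776.
Change in producer surplus = 9.8776 - 18.3673 = -8.4898.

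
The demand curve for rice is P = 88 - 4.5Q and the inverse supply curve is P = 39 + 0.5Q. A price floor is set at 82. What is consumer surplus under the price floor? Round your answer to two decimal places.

Without the control, 88 - 4.5Q = 39 + 0.5Q so Q* = 9.8 and P* = 43.9.
At the floor price 82, quantity demanded is (88 - 82)/4.5 = 1.3333; demand is the short side, so Q = 1.3333 trades at P = 82.
CS is the triangle under demand above 82: (1/2)(1.3333)(88 - 82) = 4.

4.00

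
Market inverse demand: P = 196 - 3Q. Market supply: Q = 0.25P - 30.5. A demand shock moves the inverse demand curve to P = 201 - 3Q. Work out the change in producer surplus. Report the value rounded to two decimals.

Rewriting supply in inverse form: P = 122 + 4Q.
Initial equilibrium: Q_0 = 10.5714, P_0 = 164.2857; CS_0 = (1/2)(10.5714)(31.7143) = 167.6327, PS_0 = (1/2)(10.5714)(42.2857) = 223.5102.
New equilibrium: 201 - 3Q = 122 + 4Q gives Q_1 = 11.2857, P_1 = 167.1429; CS_1 = 191.051, PS_1 = 254.7347.
Change in producer surplus = 254.7347 - 223.5102 = 31.2245.

31.22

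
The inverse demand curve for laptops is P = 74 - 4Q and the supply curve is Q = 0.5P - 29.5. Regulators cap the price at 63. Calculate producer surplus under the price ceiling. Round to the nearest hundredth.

Rewriting supply in inverse form: P = 59 + 2Q.
Without the control, 74 - 4Q = 59 + 2Q so Q* = 2.5 and P* = 64.
At P = 63, sellers supply (63 - 59)/2 = 2 while buyers want more, so the quantity traded is 2 at price 63.
PS is the triangle above supply below 63: (1/2)(2)(63 - 59) = 4.

4.00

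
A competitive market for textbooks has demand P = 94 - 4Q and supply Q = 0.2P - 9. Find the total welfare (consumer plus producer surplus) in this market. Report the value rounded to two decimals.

133.39

Rewriting supply in inverse form: P = 45 + 5Q.
Setting demand equal to supply, 49 = 9Q, so Q* = 5.4444 and P* = 72.2222.
CS = (1/2)(5.4444)(21.7778) = 59.284 and PS = (1/2)(5.4444)(27.2222) = 74.1049, so total surplus = 133.3889.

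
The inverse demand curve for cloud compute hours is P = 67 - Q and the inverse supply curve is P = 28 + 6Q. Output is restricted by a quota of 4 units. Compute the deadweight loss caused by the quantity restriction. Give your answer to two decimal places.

8.64

Without the quota, 67 - Q = 28 + 6Q gives Q* = 5.5714.
At Q = 4 the demand price is 67 - (4) = 63 and the supply price is 28 + 6(4) = 52.
DWL = (1/2)(gap between curves at 4) x (Q* - 4) = (1/2)(11)(1.5714) = 8.6429.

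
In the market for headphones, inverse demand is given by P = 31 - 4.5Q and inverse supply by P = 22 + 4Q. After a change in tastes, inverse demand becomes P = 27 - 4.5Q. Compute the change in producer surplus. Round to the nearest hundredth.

Initial equilibrium: Q_0 = 1.0588, P_0 = 26.2353; CS_0 = (1/2)(1.0588)(4.7647) = 2.5225, PS_0 = (1/2)(1.0588)(4.2353) = 2.2422.
New equilibrium: 27 - 4.5Q = 22 + 4Q gives Q_1 = 0.5882, P_1 = 24.3529; CS_1 = 0.7785, PS_1 = 0.692.
Change in producer surplus = 0.692 - 2.2422 = -1.5502.

-1.55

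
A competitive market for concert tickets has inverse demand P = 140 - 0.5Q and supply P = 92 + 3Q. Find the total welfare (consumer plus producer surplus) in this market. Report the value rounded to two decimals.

329.14

Equilibrium: 140 - 0.5Q = 92 + 3Q, so Q* = 13.7143 and P* = 133.1429.
Total surplus is the full triangle between the curves from 0 to Q*: (1/2)(13.7143)(140 - 92) = 329.1429.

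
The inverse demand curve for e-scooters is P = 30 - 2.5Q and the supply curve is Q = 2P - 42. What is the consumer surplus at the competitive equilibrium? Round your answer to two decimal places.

Rewriting supply in inverse form: P = 21 + 0.5Q.
Equilibrium: 30 - 2.5Q = 21 + 0.5Q, so Q* = 3 and P* = 22.5.
Consumer surplus is the triangle under demand above P*: (1/2)(3)(30 - 22.5) = (1/2)(3)(7.5) = 11.25.

11.25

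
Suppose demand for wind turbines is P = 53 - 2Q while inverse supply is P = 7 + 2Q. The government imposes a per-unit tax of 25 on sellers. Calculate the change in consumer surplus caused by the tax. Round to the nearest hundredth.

-104.69

Pre-tax equilibrium: 53 - 2Q = 7 + 2Q gives Q* = 11.5, P* = 30.
With the tax, sellers need 25 more per unit: 53 - 2Q = 7 + 2Q + 25, so Q_t = 5.25. Buyers pay P_b = 42.5; sellers receive P_s = P_b - 25 = 17.5.
CS falls from (1/2)(11.5)(23) = 132.25 to (1/2)(5.25)(10.5) = 27.5625, a change of -104.6875.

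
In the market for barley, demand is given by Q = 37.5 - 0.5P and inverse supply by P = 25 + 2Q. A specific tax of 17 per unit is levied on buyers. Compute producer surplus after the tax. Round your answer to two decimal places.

68.06

Rewriting demand in inverse form: P = 75 - 2Q.
Without the tax, 75 - 2Q = 25 + 2Q so Q* = 12.5 and P* = 50.
With the tax, buyers' net willingness to pay falls by 17: (75 - 17) - 2Q = 25 + 2Q, so Q_t = 8.25. Buyers pay P_b = 58.5; sellers receive P_s = P_b - 17 = 41.5.
PS = (1/2)(Q_t)(P_s - 25) = (1/2)(8.25)(16.5) = 68.0625.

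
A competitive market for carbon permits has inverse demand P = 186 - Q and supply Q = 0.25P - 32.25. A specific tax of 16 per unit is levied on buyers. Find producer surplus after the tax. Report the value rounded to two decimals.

Rewriting supply in inverse form: P = 129 + 4Q.
Without the tax, 186 - Q = 129 + 4Q so Q* = 11.4 and P* = 174.6.
A tax on buyers shifts demand down by 16: (186 - 16) - Q = 129 + 4Q, so Q_t = 8.2. Buyers pay P_b = 177.8; sellers receive P_s = P_b - 16 = 161.8.
PS = (1/2)(Q_t)(P_s - 129) = (1/2)(8.2)(32.8) = 134.48.

134.48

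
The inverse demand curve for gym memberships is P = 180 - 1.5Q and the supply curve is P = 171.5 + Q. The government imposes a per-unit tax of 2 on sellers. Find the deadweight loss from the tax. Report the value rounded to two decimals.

Pre-tax equilibrium: 180 - 1.5Q = 171.5 + Q gives Q* = 3.4, P* = 174.9.
A tax on sellers shifts supply up by 2: 180 - 1.5Q = 171.5 + Q + 2, so Q_t = 2.6. Buyers pay P_b = 176.1; sellers receive P_s = P_b - 2 = 174.1.
The welfare triangle lost has base Q* - Q_t = 0.8 and height t = 2, so DWL = (1/2)(0.8)(2) = 0.8.

0.80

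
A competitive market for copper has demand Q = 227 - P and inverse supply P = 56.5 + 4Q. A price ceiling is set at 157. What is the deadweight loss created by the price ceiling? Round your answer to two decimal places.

201.38

Rewriting demand in inverse form: P = 227 - Q.
Free-market equilibrium: 227 - Q = 56.5 + 4Q gives Q* = 34.1, P* = 192.9.
At the ceiling price 157, quantity supplied is (157 - 56.5)/4 = 25.125; supply is the short side, so Q = 25.125 trades at P = 157.
The lost-trades triangle has base Q* - 25.125 = 8.975 and height equal to the gap between the curves at Q = 25.125, which is 201.875 - 157 = 44.875. DWL = (1/2)(8.975)(44.875) = 201.3766.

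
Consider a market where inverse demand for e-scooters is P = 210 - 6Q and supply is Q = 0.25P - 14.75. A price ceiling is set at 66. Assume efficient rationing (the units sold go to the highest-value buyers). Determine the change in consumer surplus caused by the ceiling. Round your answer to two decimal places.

Rewriting supply in inverse form: P = 59 + 4Q.
Free-market equilibrium: 210 - 6Q = 59 + 4Q gives Q* = 15.1, P* = 119.4.
At P = 66, sellers supply (66 - 59)/4 = 1.75 while buyers want more, so the quantity traded is 1.75 at price 66.
CS goes from (1/2)(15.1)(90.6) = 684.03 to 242.8125 (computed as (210 - 66)(1.75) - (1/2)(6)(1.75)^2), a change of -441.2175.

-441.22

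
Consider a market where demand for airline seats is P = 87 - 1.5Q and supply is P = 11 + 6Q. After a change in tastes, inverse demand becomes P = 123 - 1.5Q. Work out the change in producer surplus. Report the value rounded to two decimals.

360.96

Initial equilibrium: Q_0 = 10.1333, P_0 = 71.8; CS_0 = (1/2)(10.1333)(15.2) = 77.0133, PS_0 = (1/2)(10.1333)(60.8) = 308.0533.
New equilibrium: 123 - 1.5Q = 11 + 6Q gives Q_1 = 14.9333, P_1 = 100.6; CS_1 = 167.2533, PS_1 = 669.0133.
Change in producer surplus = 669.0133 - 308.0533 = 360.96.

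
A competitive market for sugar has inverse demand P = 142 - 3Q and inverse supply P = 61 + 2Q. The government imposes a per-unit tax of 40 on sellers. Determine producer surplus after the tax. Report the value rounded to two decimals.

67.24

Without the tax, 142 - 3Q = 61 + 2Q so Q* = 16.2 and P* = 93.4.
With the tax, sellers need 40 more per unit: 142 - 3Q = 61 + 2Q + 40, so Q_t = 8.2. Buyers pay P_b = 117.4; sellers receive P_s = P_b - 40 = 77.4.
PS = (1/2)(Q_t)(P_s - 61) = (1/2)(8.2)(16.4) = 67.24.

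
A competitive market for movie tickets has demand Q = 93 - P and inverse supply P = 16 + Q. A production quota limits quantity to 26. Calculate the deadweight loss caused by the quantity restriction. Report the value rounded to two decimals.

Rewriting demand in inverse form: P = 93 - Q.
Unrestricted equilibrium: Q* = (93 - 16)/(1 + 1) = 38.5.
At Q = 26 the demand price is 93 - (26) = 67 and the supply price is 16 + (26) = 42.
DWL = (1/2)(gap between curves at 26) x (Q* - 26) = (1/2)(25)(12.5) = 156.25.

156.25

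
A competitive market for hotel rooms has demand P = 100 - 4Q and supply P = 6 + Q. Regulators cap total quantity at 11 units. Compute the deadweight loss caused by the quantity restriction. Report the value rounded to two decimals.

152.10

Unrestricted equilibrium: Q* = (100 - 6)/(4 + 1) = 18.8.
At Q = 11 the demand price is 100 - 4(11) = 56 and the supply price is 6 + (11) = 17.
Deadweight loss is the triangle between the curves from 11 to 18.8: (1/2)(56 - 17)(18.8 - 11) = 152.1.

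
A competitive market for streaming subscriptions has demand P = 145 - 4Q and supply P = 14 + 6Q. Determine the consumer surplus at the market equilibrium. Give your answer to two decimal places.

343.22

Setting demand equal to supply, 131 = 10Q, so Q* = 13.1 and P* = 92.6.
Consumer surplus is the triangle under demand above P*: (1/2)(13.1)(145 - 92.6) = (1/2)(13.1)(52.4) = 343.22.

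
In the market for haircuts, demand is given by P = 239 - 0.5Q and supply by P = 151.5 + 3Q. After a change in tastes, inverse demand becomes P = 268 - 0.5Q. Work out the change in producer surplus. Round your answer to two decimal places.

Initial equilibrium: Q_0 = 25, P_0 = 226.5; CS_0 = (1/2)(25)(12.5) = 156.25, PS_0 = (1/2)(25)(75) = 937.5.
New equilibrium: 268 - 0.5Q = 151.5 + 3Q gives Q_1 = 33.2857, P_1 = 251.3571; CS_1 = 276.9847, PS_1 = 1661.9082.
Change in producer surplus = 1661.9082 - 937.5 = 724.4082.

724.41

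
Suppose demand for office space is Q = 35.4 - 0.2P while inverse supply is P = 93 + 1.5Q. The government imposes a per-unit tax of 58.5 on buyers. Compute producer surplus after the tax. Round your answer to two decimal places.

Rewriting demand in inverse form: P = 177 - 5Q.
Pre-tax equilibrium: 177 - 5Q = 93 + 1.5Q gives Q* = 12.9231, P* = 112.3846.
With the tax, buyers' net willingness to pay falls by 58.5: (177 - 58.5) - 5Q = 93 + 1.5Q, so Q_t = 3.9231. Buyers pay P_b = 157.3846; sellers receive P_s = P_b - 58.5 = 98.8846.
Producer surplus is the triangle above supply below P_s: (1/2)(3.9231)(98.8846 - 93) = 11.5429.

11.54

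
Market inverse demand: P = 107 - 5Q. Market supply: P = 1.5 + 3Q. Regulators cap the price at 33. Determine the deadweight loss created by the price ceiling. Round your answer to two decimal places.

28.89

Without the control, 107 - 5Q = 1.5 + 3Q so Q* = 13.1875 and P* = 41.0625.
At P = 33, sellers supply (33 - 1.5)/3 = 10.5 while buyers want more, so the quantity traded is 10.5 at price 33.
At Q = 10.5 the demand price is 54.5 and the supply price is 33. Deadweight loss is the triangle between the curves from 10.5 to 13.1875: (1/2)(54.5 - 33)(13.1875 - 10.5) = 28.8906.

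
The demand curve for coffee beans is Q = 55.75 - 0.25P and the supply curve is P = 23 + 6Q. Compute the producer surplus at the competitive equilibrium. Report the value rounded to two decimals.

1200.00

Rewriting demand in inverse form: P = 223 - 4Q.
Setting demand equal to supply, 200 = 10Q, so Q* = 20 and P* = 143.
PS is the area between P* and the supply curve from 0 to Q*: (1/2)(20)(120) = 1200.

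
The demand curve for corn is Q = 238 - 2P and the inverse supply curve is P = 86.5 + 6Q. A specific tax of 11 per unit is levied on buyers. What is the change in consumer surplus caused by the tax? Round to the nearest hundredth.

Rewriting demand in inverse form: P = 119 - 0.5Q.
Without the tax, 119 - 0.5Q = 86.5 + 6Q so Q* = 5 and P* = 116.5.
With the tax, buyers' net willingness to pay falls by 11: (119 - 11) - 0.5Q = 86.5 + 6Q, so Q_t = 3.3077. Buyers pay P_b = 117.3462; sellers receive P_s = P_b - 11 = 106.3462.
CS falls from (1/2)(5)(2.5) = 6.25 to (1/2)(3.3077)(1.6538) = 2.7352, a change of -3.5148.

-3.51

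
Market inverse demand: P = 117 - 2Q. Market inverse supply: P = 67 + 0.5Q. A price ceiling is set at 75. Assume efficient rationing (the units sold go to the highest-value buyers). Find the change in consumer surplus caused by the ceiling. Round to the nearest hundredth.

16.00

Without the control, 117 - 2Q = 67 + 0.5Q so Q* = 20 and P* = 77.
At P = 75, sellers supply (75 - 67)/0.5 = 16 while buyers want more, so the quantity traded is 16 at price 75.
CS goes from (1/2)(20)(40) = 400 to 416 (computed as (117 - 75)(16) - (1/2)(2)(16)^2), a change of 16.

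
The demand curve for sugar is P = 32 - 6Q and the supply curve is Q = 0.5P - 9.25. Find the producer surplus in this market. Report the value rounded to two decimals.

Rewriting supply in inverse form: P = 18.5 + 2Q.
Set 32 - 6Q = 18.5 + 2Q, which gives 13.5 = 8Q, so Q* = 1.6875 and P* = 32 - 6(1.6875) = 21.875.
PS is the area between P* and the supply curve from 0 to Q*: (1/2)(1.6875)(3.375) = 2.8477.

2.85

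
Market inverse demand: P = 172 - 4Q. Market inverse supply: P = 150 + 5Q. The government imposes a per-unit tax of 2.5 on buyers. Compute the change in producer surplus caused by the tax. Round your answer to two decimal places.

-3.20

Pre-tax equilibrium: 172 - 4Q = 150 + 5Q gives Q* = 2.4444, P* = 162.2222.
A tax on buyers shifts demand down by 2.5: (172 - 2.5) - 4Q = 150 + 5Q, so Q_t = 2.1667. Buyers pay P_b = 163.3333; sellers receive P_s = P_b - 2.5 = 160.8333.
Producers lose the trapezoid between P_s and P* out to Q_t plus the triangle from Q_t to Q*: change in PS = 11.7361 - 14.9383 = -3.2022.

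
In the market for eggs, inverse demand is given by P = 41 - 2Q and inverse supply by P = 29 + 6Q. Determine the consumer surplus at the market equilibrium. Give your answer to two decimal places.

2.25

Equilibrium: 41 - 2Q = 29 + 6Q, so Q* = 1.5 and P* = 38.
CS is the area between the demand curve and P* from 0 to Q*: (1/2)(1.5)(3) = 2.25.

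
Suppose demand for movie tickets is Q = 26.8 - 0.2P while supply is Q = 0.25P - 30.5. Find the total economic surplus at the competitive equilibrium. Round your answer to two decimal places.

8.00

Rewriting demand in inverse form: P = 134 - 5Q.
Rewriting supply in inverse form: P = 122 + 4Q.
Equilibrium: 134 - 5Q = 122 + 4Q, so Q* = 1.3333 and P* = 127.3333.
Total surplus is the full triangle between the curves from 0 to Q*: (1/2)(1.3333)(134 - 122) = 8.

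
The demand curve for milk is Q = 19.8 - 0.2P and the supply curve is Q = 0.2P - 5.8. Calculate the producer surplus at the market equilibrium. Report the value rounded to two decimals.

Rewriting demand in inverse form: P = 99 - 5Q.
Rewriting supply in inverse form: P = 29 + 5Q.
Set 99 - 5Q = 29 + 5Q, which gives 70 = 10Q, so Q* = 7 and P* = 99 - 5(7) = 64.
PS is the area between P* and the supply curve from 0 to Q*: (1/2)(7)(35) = 122.5.

122.50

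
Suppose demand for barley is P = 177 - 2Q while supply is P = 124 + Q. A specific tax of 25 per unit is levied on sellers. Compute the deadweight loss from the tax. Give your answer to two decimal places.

104.17

Without the tax, 177 - 2Q = 124 + Q so Q* = 17.6667 and P* = 141.6667.
With the tax, sellers need 25 more per unit: 177 - 2Q = 124 + Q + 25, so Q_t = 9.3333. Buyers pay P_b = 158.3333; sellers receive P_s = P_b - 25 = 133.3333.
The welfare triangle lost has base Q* - Q_t = 8.3333 and height t = 25, so DWL = (1/2)(8.3333)(25) = 104.1667.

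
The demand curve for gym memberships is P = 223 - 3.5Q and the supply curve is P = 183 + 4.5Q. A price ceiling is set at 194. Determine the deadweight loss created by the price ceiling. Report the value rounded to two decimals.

Without the control, 223 - 3.5Q = 183 + 4.5Q so Q* = 5 and P* = 205.5.
At the ceiling price 194, quantity supplied is (194 - 183)/4.5 = 2.4444; supply is the short side, so Q = 2.4444 trades at P = 194.
The lost-trades triangle has base Q* - 2.4444 = 2.5556 and height equal to the gap between the curves at Q = 2.4444, which is 214.4444 - 194 = 20.4444. DWL = (1/2)(2.5556)(20.4444) = 26.1235.

26.12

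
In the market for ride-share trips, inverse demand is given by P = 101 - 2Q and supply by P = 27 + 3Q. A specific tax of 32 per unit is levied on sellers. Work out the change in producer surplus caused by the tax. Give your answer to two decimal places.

-222.72

Pre-tax equilibrium: 101 - 2Q = 27 + 3Q gives Q* = 14.8, P* = 71.4.
With the tax, sellers need 32 more per unit: 101 - 2Q = 27 + 3Q + 32, so Q_t = 8.4. Buyers pay P_b = 84.2; sellers receive P_s = P_b - 32 = 52.2.
Producers lose the trapezoid between P_s and P* out to Q_t plus the triangle from Q_t to Q*: change in PS = 105.84 - 328.56 = -222.72.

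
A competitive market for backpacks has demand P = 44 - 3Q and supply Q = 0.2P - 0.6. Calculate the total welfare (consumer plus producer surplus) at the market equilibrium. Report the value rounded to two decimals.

Rewriting supply in inverse form: P = 3 + 5Q.
Equilibrium: 44 - 3Q = 3 + 5Q, so Q* = 5.125 and P* = 28.625.
Total surplus is the full triangle between the curves from 0 to Q*: (1/2)(5.125)(44 - 3) = 105.0625.

105.06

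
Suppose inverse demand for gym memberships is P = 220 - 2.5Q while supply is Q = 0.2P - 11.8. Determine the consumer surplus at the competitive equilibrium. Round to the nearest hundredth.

576.02

Rewriting supply in inverse form: P = 59 + 5Q.
Equilibrium: 220 - 2.5Q = 59 + 5Q, so Q* = 21.4667 and P* = 166.3333.
The demand choke price is 220, so CS = (1/2)(Q*)(220 - P*) = (1/2)(21.4667)(53.6667) = 576.0222.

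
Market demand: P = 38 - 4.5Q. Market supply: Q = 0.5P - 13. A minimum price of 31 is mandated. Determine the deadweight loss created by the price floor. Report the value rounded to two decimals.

0.27

Rewriting supply in inverse form: P = 26 + 2Q.
Free-market equilibrium: 38 - 4.5Q = 26 + 2Q gives Q* = 1.8462, P* = 29.6923.
At P = 31, buyers demand (38 - 31)/4.5 = 1.5556 while sellers would supply more, so the quantity traded is 1.5556 at price 31.
At Q = 1.5556 the demand price is 31 and the supply price is 29.1111. Deadweight loss is the triangle between the curves from 1.5556 to 1.8462: (1/2)(31 - 29.1111)(1.8462 - 1.5556) = 0.2745.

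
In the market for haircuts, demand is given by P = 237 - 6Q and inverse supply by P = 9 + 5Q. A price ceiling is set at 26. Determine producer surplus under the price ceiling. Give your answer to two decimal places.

Without the control, 237 - 6Q = 9 + 5Q so Q* = 20.7273 and P* = 112.6364.
At P = 26, sellers supply (26 - 9)/5 = 3.4 while buyers want more, so the quantity traded is 3.4 at price 26.
PS is the triangle above supply below 26: (1/2)(3.4)(26 - 9) = 28.9.

28.90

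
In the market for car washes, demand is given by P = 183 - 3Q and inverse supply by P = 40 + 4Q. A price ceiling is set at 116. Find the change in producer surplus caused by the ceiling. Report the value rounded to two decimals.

Free-market equilibrium: 183 - 3Q = 40 + 4Q gives Q* = 20.4286, P* = 121.7143.
At P = 116, sellers supply (116 - 40)/4 = 19 while buyers want more, so the quantity traded is 19 at price 116.
PS goes from (1/2)(20.4286)(81.7143) = 834.6531 to 722 (computed as (116 - 40)(19) - (1/2)(4)(19)^2), a change of -112.6531.

-112.65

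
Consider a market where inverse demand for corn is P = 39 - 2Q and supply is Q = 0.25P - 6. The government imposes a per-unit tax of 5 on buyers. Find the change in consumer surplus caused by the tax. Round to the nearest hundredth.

-3.47

Rewriting supply in inverse form: P = 24 + 4Q.
Without the tax, 39 - 2Q = 24 + 4Q so Q* = 2.5 and P* = 34.
A tax on buyers shifts demand down by 5: (39 - 5) - 2Q = 24 + 4Q, so Q_t = 1.6667. Buyers pay P_b = 35.6667; sellers receive P_s = P_b - 5 = 30.6667.
Consumers lose the trapezoid between P* and P_b out to Q_t plus the triangle from Q_t to Q*: change in CS = 2.7778 - 6.25 = -3.4722.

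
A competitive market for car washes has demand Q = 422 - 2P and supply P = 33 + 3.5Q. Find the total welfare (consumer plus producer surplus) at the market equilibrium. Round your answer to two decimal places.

Rewriting demand in inverse form: P = 211 - 0.5Q.
Equilibrium: 211 - 0.5Q = 33 + 3.5Q, so Q* = 44.5 and P* = 188.75.
CS = (1/2)(44.5)(22.25) = 495.0625 and PS = (1/2)(44.5)(155.75) = 3465.4375, so total surplus = 3960.5.

3960.50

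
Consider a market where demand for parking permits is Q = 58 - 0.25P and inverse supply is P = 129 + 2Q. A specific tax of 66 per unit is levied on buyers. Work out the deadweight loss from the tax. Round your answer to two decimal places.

363.00

Rewriting demand in inverse form: P = 232 - 4Q.
Without the tax, 232 - 4Q = 129 + 2Q so Q* = 17.1667 and P* = 163.3333.
With the tax, buyers' net willingness to pay falls by 66: (232 - 66) - 4Q = 129 + 2Q, so Q_t = 6.1667. Buyers pay P_b = 207.3333; sellers receive P_s = P_b - 66 = 141.3333.
The welfare triangle lost has base Q* - Q_t = 11 and height t = 66, so DWL = (1/2)(11)(66) = 363.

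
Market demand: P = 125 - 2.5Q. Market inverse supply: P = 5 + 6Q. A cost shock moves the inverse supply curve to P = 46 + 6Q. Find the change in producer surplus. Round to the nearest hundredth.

Initial equilibrium: Q_0 = 14.1176, P_0 = 89.7059; CS_0 = (1/2)(14.1176)(35.2941) = 249.1349, PS_0 = (1/2)(14.1176)(84.7059) = 597.9239.
New equilibrium: 125 - 2.5Q = 46 + 6Q gives Q_1 = 9.2941, P_1 = 101.7647; CS_1 = 107.9758, PS_1 = 259.1419.
Change in producer surplus = 259.1419 - 597.9239 = -338.782.

-338.78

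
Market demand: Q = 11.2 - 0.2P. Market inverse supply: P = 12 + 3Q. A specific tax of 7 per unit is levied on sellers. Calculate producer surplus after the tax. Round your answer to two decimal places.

32.09

Rewriting demand in inverse form: P = 56 - 5Q.
Without the tax, 56 - 5Q = 12 + 3Q so Q* = 5.5 and P* = 28.5.
With the tax, sellers need 7 more per unit: 56 - 5Q = 12 + 3Q + 7, so Q_t = 4.625. Buyers pay P_b = 32.875; sellers receive P_s = P_b - 7 = 25.875.
Producer surplus is the triangle above supply below P_s: (1/2)(4.625)(25.875 - 12) = 32.0859.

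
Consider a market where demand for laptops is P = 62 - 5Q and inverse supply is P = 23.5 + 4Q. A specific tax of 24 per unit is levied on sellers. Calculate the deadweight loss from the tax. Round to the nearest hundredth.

Pre-tax equilibrium: 62 - 5Q = 23.5 + 4Q gives Q* = 4.2778, P* = 40.6111.
With the tax, sellers need 24 more per unit: 62 - 5Q = 23.5 + 4Q + 24, so Q_t = 1.6111. Buyers pay P_b = 53.9444; sellers receive P_s = P_b - 24 = 29.9444.
Deadweight loss is the triangle between the curves from Q_t to Q*: (1/2)(4.2778 - 1.6111)(24) = 32.

32.00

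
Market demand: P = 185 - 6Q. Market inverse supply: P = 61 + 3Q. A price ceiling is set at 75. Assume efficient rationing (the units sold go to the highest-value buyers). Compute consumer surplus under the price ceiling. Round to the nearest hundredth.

448.00

Without the control, 185 - 6Q = 61 + 3Q so Q* = 13.7778 and P* = 102.3333.
At the ceiling price 75, quantity supplied is (75 - 61)/3 = 4.6667; supply is the short side, so Q = 4.6667 trades at P = 75.
The demand price at Q = 4.6667 is 157. CS is the trapezoid between demand and 75 over [0, 4.6667]: (1/2)[(185 - 75) + (157 - 75)](4.6667) = 448.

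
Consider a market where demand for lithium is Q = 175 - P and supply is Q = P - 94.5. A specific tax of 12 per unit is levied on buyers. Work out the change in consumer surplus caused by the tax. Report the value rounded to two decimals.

-223.50

Rewriting demand in inverse form: P = 175 - Q.
Rewriting supply in inverse form: P = 94.5 + Q.
Pre-tax equilibrium: 175 - Q = 94.5 + Q gives Q* = 40.25, P* = 134.75.
A tax on buyers shifts demand down by 12: (175 - 12) - Q = 94.5 + Q, so Q_t = 34.25. Buyers pay P_b = 140.75; sellers receive P_s = P_b - 12 = 128.75.
CS falls from (1/2)(40.25)(40.25) = 810.0312 to (1/2)(34.25)(34.25) = 586.5312, a change of -223.5.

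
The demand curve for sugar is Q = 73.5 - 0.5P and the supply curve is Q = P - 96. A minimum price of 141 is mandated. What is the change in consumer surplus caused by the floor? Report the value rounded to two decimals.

Rewriting demand in inverse form: P = 147 - 2Q.
Rewriting supply in inverse form: P = 96 + Q.
Without the control, 147 - 2Q = 96 + Q so Q* = 17 and P* = 113.
At P = 141, buyers demand (147 - 141)/2 = 3 while sellers would supply more, so the quantity traded is 3 at price 141.
CS goes from (1/2)(17)(34) = 289 to 9 (computed as (147 - 141)(3) - (1/2)(2)(3)^2), a change of -280.

-280.00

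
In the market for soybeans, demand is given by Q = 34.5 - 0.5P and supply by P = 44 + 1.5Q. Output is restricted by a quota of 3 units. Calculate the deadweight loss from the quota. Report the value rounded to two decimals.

Rewriting demand in inverse form: P = 69 - 2Q.
Unrestricted equilibrium: Q* = (69 - 44)/(2 + 1.5) = 7.1429.
At Q = 3 the demand price is 69 - 2(3) = 63 and the supply price is 44 + 1.5(3) = 48.5.
DWL = (1/2)(gap between curves at 3) x (Q* - 3) = (1/2)(14.5)(4.1429) = 30.0357.

30.04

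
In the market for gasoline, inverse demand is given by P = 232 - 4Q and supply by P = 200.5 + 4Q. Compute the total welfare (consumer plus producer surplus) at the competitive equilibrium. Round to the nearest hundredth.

62.02

Equilibrium: 232 - 4Q = 200.5 + 4Q, so Q* = 3.9375 and P* = 216.25.
Total surplus is the full triangle between the curves from 0 to Q*: (1/2)(3.9375)(232 - 200.5) = 62.0156.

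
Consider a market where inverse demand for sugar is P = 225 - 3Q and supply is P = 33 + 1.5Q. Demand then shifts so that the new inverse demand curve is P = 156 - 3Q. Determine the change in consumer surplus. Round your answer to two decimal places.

-1610.00

Initial equilibrium: Q_0 = 42.6667, P_0 = 97; CS_0 = (1/2)(42.6667)(128) = 2730.6667, PS_0 = (1/2)(42.6667)(64) = 1365.3333.
New equilibrium: 156 - 3Q = 33 + 1.5Q gives Q_1 = 27.3333, P_1 = 74; CS_1 = 1120.6667, PS_1 = 560.3333.
Change in consumer surplus = 1120.6667 - 2730.6667 = -1610.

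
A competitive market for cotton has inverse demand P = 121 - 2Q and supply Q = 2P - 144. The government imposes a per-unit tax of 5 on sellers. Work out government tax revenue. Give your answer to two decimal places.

88.00

Rewriting supply in inverse form: P = 72 + 0.5Q.
Pre-tax equilibrium: 121 - 2Q = 72 + 0.5Q gives Q* = 19.6, P* = 81.8.
With the tax, sellers need 5 more per unit: 121 - 2Q = 72 + 0.5Q + 5, so Q_t = 17.6. Buyers pay P_b = 85.8; sellers receive P_s = P_b - 5 = 80.8.
Tax revenue = t x Q_t = 5 x 17.6 = 88.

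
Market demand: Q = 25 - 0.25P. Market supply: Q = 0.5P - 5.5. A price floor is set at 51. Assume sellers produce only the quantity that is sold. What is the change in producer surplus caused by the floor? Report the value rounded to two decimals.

119.91

Rewriting demand in inverse form: P = 100 - 4Q.
Rewriting supply in inverse form: P = 11 + 2Q.
Without the control, 100 - 4Q = 11 + 2Q so Q* = 14.8333 and P* = 40.6667.
At the floor price 51, quantity demanded is (100 - 51)/4 = 12.25; demand is the short side, so Q = 12.25 trades at P = 51.
PS goes from (1/2)(14.8333)(29.6667) = 220.0278 to 339.9375 (computed as (51 - 11)(12.25) - (1/2)(2)(12.25)^2), a change of 119.9097.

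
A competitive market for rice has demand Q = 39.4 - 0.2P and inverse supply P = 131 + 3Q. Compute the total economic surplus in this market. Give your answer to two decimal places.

Rewriting demand in inverse form: P = 197 - 5Q.
Equilibrium: 197 - 5Q = 131 + 3Q, so Q* = 8.25 and P* = 155.75.
Total surplus is the full triangle between the curves from 0 to Q*: (1/2)(8.25)(197 - 131) = 272.25.

272.25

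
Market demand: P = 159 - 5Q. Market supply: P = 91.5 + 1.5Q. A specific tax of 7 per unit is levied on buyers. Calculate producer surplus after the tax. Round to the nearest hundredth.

Without the tax, 159 - 5Q = 91.5 + 1.5Q so Q* = 10.3846 and P* = 107.0769.
A tax on buyers shifts demand down by 7: (159 - 7) - 5Q = 91.5 + 1.5Q, so Q_t = 9.3077. Buyers pay P_b = 112.4615; sellers receive P_s = P_b - 7 = 105.4615.
PS = (1/2)(Q_t)(P_s - 91.5) = (1/2)(9.3077)(13.9615) = 64.9749.

64.97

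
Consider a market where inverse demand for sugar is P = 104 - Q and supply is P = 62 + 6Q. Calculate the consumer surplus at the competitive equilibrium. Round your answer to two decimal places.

Equilibrium: 104 - Q = 62 + 6Q, so Q* = 6 and P* = 98.
Consumer surplus is the triangle under demand above P*: (1/2)(6)(104 - 98) = (1/2)(6)(6) = 18.

18.00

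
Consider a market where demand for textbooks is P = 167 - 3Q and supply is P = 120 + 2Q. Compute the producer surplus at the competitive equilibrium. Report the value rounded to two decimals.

88.36

Set 167 - 3Q = 120 + 2Q, which gives 47 = 5Q, so Q* = 9.4 and P* = 167 - 3(9.4) = 138.8.
The supply curve's price intercept is 120, so PS = (1/2)(Q*)(P* - 120) = (1/2)(9.4)(18.8) = 88.36.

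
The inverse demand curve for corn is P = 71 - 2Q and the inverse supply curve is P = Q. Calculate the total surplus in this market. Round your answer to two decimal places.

Equilibrium: 71 - 2Q = Q, so Q* = 23.6667 and P* = 23.6667.
Total surplus is the full triangle between the curves from 0 to Q*: (1/2)(23.6667)(71 - 0) = 840.1667.

840.17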